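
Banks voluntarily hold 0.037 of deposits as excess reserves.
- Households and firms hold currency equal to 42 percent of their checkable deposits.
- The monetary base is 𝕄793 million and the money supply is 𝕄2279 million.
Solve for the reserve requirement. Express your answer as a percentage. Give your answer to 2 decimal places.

Using m = M/MB = 2279/793 ≈ 2.873897. Since m = (1 + c)/(c + rr + e), the denominator satisfies c + rr + e = (1 + c)/m = (1 + 0.42) / 2.873897 ≈ 0.494103.
With c = 0.42 and e = 0.037, the reserve requirement is 0.494103 − 0.42 − 0.037 = 0.037103.

3.71%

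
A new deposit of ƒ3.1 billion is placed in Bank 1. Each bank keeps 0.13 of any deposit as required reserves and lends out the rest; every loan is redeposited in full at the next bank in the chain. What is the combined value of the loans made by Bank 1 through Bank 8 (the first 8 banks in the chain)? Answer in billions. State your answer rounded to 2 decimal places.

Bank i lends (1 − rr)^i of the original deposit: Bank 1 lends 3.1·0.8700 = 2.6970, Bank 2 lends 3.1·0.8700² ≈ 2.3464, and so on.
Summing a geometric series: total = 3.1·[0.8700·(1 − 0.8700^8) / (1 − 0.8700)] ≈ 13.9370 billion.

ƒ13.94 billion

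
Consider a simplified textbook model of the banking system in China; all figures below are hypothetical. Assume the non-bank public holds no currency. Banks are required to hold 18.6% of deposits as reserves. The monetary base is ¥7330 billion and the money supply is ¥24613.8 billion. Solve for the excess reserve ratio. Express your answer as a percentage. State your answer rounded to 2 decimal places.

11.18%

Using m = M/MB = 24613.8/7330 ≈ 3.357954. Since m = (1 + c)/(c + rr + e), the denominator satisfies c + rr + e = (1 + c)/m = (1 + 0) / 3.357954 ≈ 0.297800.
With c = 0 and rr = 0.186, the excess reserve ratio is 0.297800 − 0 − 0.186 = 0.1118.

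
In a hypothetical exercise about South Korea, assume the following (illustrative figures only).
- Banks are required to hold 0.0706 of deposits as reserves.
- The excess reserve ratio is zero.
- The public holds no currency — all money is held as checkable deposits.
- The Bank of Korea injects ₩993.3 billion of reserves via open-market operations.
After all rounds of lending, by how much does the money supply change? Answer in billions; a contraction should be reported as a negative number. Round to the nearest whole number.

₩14069 billion

The simple money multiplier is m = 1/rr = 1/0.0706 ≈ 14.1643.
An open-market purchase increases the monetary base by 993.3 billion, so ΔM = m × ΔMB = 14.1643 × 993.3 ≈ 14069.3992 billion.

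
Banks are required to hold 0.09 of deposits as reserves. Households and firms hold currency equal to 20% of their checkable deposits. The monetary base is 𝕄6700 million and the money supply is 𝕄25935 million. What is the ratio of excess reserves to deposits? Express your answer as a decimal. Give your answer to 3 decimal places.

Using m = M/MB = 25935/6700 ≈ 3.870896. Since m = (1 + c)/(c + rr + e), the denominator satisfies c + rr + e = (1 + c)/m = (1 + 0.2) / 3.870896 ≈ 0.310006.
With c = 0.2 and rr = 0.09, the ratio of excess reserves to deposits is 0.310006 − 0.2 − 0.09 = 0.020006.

0.020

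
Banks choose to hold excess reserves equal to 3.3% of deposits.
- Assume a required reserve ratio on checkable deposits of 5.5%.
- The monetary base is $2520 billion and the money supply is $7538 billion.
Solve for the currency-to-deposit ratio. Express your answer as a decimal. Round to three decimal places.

Using m = M/MB = 7538/2520 ≈ 2.991270. From m = (1 + c)/(c + rr + e), rearranging gives 1 + c = m·(c + rr + e), so c·(1 − m) = m·(rr + e) − 1.
Hence c = [m·(rr + e) − 1]/(1 − m) = [2.991270 × (0.055 + 0.033) − 1] / (1 − 2.991270) ≈ 0.369999.

0.370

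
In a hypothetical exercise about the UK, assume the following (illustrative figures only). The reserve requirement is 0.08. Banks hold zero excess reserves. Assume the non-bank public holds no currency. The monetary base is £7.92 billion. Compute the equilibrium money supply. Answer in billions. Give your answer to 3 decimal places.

With no currency drain or excess reserves, the money multiplier is m = 1/rr = 1/0.08 = 12.5.
Money supply M = m × MB = 12.5 × 7.92 = 99 billion.

£99.000 billion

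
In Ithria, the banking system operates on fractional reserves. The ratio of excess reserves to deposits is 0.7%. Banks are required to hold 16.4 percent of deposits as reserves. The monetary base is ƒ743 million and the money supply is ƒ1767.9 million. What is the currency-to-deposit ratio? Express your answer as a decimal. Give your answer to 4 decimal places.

Using m = M/MB = 1767.9/743 ≈ 2.379408. From m = (1 + c)/(c + rr + e), rearranging gives 1 + c = m·(c + rr + e), so c·(1 − m) = m·(rr + e) − 1.
Hence c = [m·(rr + e) − 1]/(1 − m) = [2.379408 × (0.164 + 0.007) − 1] / (1 − 2.379408) ≈ 0.429982.

0.4300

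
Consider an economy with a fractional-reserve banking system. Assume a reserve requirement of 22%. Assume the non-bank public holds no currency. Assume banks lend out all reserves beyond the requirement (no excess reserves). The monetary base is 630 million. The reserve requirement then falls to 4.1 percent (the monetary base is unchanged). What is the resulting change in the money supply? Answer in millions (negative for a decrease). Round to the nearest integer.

Initially m₁ = 1 / (0.22) ≈ 4.5455, so M₁ = 4.5455 × 630 = 2863.665 million.
After the change m₂ = 1 / (0.041) ≈ 24.3902, so M₂ = 24.3902 × 630 = 15365.826 million.
ΔM = M₂ − M₁ = 15365.826 − 2863.665 = 12502.161 million.

12502 million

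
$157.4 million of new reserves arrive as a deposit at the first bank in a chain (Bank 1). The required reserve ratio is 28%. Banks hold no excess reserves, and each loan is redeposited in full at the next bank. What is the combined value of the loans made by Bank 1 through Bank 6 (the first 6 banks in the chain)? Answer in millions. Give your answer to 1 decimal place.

$348.4 million

Bank i lends (1 − rr)^i of the original deposit: Bank 1 lends 157.4·0.7200 = 113.3280, Bank 2 lends 157.4·0.7200² ≈ 81.5962, and so on.
Summing a geometric series: total = 157.4·[0.7200·(1 − 0.7200^6) / (1 − 0.7200)] ≈ 348.3565 million.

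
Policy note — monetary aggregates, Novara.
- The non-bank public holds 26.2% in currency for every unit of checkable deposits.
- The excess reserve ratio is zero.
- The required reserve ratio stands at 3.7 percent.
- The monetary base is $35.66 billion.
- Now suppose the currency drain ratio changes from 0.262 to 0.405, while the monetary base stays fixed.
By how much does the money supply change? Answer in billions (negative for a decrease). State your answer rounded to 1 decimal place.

-37.2 billion

Initially m₁ = (1 + 0.262) / (0.037 + 0.262) ≈ 4.2207, so M₁ = 4.2207 × 35.66 ≈ 150.5102 billion.
After the change m₂ = (1 + 0.405) / (0.037 + 0.405) ≈ 3.1787, so M₂ = 3.1787 × 35.66 ≈ 113.3524 billion.
ΔM = M₂ − M₁ = 113.3524 − 150.5102 = -37.1578 billion.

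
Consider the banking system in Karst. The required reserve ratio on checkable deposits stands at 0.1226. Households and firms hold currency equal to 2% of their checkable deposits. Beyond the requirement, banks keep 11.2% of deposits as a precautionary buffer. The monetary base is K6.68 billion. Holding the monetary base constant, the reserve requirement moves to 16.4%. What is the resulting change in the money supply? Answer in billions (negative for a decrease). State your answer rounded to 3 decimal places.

Initially m₁ = (1 + 0.02) / (0.1226 + 0.112 + 0.02) ≈ 4.00628, so M₁ = 4.00628 × 6.68 ≈ 26.762 billion.
After the change m₂ = (1 + 0.02) / (0.164 + 0.112 + 0.02) ≈ 3.44595, so M₂ = 3.44595 × 6.68 ≈ 23.0189 billion.
ΔM = M₂ − M₁ = 23.0189 − 26.762 = -3.7431 billion.

-3.743 billion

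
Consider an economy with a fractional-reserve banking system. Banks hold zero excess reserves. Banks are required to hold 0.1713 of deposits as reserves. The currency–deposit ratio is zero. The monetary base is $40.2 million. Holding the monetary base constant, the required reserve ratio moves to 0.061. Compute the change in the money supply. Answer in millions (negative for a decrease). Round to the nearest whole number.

Initially m₁ = 1 / (0.1713) ≈ 5.8377, so M₁ = 5.8377 × 40.2 ≈ 234.6755 million.
After the change m₂ = 1 / (0.061) ≈ 16.3934, so M₂ = 16.3934 × 40.2 ≈ 659.0147 million.
ΔM = M₂ − M₁ = 659.0147 − 234.6755 = 424.3392 million.

$424 million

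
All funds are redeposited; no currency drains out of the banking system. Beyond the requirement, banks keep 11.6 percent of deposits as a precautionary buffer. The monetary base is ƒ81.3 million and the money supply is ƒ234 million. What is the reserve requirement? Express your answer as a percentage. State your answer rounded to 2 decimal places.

23.14%

Using m = M/MB = 234/81.3 ≈ 2.878229. Since m = (1 + c)/(c + rr + e), the denominator satisfies c + rr + e = (1 + c)/m = (1 + 0) / 2.878229 ≈ 0.347436.
With c = 0 and e = 0.116, the reserve requirement is 0.347436 − 0 − 0.116 = 0.231436.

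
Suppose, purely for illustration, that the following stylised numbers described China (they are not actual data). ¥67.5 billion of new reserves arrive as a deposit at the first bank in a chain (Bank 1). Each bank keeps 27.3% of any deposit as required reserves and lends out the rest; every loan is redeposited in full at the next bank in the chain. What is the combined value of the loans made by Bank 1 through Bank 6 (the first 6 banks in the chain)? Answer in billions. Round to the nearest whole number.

Bank i lends (1 − rr)^i of the original deposit: Bank 1 lends 67.5·0.7270 = 49.0725, Bank 2 lends 67.5·0.7270² ≈ 35.6757, and so on.
Summing a geometric series: total = 67.5·[0.7270·(1 − 0.7270^6) / (1 − 0.7270)] ≈ 153.2139 billion.

¥153 billion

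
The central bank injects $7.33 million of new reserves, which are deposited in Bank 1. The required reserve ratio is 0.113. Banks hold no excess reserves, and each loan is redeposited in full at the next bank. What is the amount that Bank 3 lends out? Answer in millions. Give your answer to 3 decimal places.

$5.115 million

Each bank lends a fraction (1 − rr) = 0.8870 of the deposit it receives, so Bank 3 receives 7.33·0.8870^2 and lends 7.33·0.8870^3 ≈ 5.1153 million.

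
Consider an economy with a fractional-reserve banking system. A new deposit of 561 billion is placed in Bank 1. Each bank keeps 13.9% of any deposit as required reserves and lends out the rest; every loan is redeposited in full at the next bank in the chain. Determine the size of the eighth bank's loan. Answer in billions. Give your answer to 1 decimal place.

Each bank lends a fraction (1 − rr) = 0.8610 of the deposit it receives, so Bank 8 receives 561·0.8610^7 and lends 561·0.8610^8 ≈ 169.4291 billion.

169.4 billion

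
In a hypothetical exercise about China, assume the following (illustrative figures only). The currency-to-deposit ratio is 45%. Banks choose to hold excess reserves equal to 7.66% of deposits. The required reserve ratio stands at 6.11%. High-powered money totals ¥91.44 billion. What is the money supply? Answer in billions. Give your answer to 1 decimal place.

The money multiplier is m = (1 + c) / (rr + e + c) = (1 + 0.45) / (0.0611 + 0.0766 + 0.45) ≈ 2.4672.
So M = m × MB = 2.4672 × 91.44 ≈ 225.6008 billion.

¥225.6 billion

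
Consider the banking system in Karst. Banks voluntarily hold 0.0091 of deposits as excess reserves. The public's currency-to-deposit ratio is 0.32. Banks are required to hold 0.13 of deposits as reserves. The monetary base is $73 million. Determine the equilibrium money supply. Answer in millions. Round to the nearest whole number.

The money multiplier is m = (1 + c) / (rr + e + c) = (1 + 0.32) / (0.13 + 0.0091 + 0.32) ≈ 2.8752.
So M = m × MB = 2.8752 × 73 = 209.8896 million.

$210 million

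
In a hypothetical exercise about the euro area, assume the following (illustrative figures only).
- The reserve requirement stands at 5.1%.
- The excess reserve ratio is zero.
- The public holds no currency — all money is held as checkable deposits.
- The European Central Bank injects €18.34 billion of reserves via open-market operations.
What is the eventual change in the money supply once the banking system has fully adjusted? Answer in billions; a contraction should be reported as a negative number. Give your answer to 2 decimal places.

€359.61 billion

The simple money multiplier is m = 1/rr = 1/0.051 ≈ 19.60784.
An open-market purchase increases the monetary base by 18.34 billion, so ΔM = m × ΔMB = 19.60784 × 18.34 ≈ 359.6078 billion.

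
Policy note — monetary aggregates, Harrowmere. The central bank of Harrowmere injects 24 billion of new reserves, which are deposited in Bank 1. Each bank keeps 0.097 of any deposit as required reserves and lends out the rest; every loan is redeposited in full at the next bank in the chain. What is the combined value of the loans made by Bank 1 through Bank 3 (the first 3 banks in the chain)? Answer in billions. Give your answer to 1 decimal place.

Bank i lends (1 − rr)^i of the original deposit: Bank 1 lends 24·0.9030 = 21.6720, Bank 2 lends 24·0.9030² ≈ 19.5698, and so on.
Summing a geometric series: total = 24·[0.9030·(1 − 0.9030^3) / (1 − 0.9030)] ≈ 58.9134 billion.

58.9 billion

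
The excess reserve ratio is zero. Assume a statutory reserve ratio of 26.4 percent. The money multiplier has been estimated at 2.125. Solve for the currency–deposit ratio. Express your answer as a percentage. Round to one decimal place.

Using m = 2.125. From m = (1 + c)/(c + rr + e), rearranging gives 1 + c = m·(c + rr + e), so c·(1 − m) = m·(rr + e) − 1.
Hence c = [m·(rr + e) − 1]/(1 − m) = [2.125 × (0.264 + 0) − 1] / (1 − 2.125) ≈ 0.390222.

39.0%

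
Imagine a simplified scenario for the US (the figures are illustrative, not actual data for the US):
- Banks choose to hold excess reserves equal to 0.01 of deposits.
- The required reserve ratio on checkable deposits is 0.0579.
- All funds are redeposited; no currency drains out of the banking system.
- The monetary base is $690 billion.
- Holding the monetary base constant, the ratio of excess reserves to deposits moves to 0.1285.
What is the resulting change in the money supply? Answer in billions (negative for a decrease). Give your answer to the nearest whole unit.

Initially m₁ = 1 / (0.0579 + 0.01) ≈ 14.7275, so M₁ = 14.7275 × 690 = 10161.975 billion.
After the change m₂ = 1 / (0.0579 + 0.1285) ≈ 5.3648, so M₂ = 5.3648 × 690 = 3701.712 billion.
ΔM = M₂ − M₁ = 3701.712 − 10161.975 = -6460.263 billion.

-6460 billion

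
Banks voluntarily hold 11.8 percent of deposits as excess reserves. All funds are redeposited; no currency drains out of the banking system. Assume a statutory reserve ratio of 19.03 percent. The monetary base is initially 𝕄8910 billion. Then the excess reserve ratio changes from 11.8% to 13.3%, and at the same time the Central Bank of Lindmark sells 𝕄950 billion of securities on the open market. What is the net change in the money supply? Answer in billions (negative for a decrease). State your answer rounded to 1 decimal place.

Before: m₁ = 1 / (0.1903 + 0.118) ≈ 3.243594, MB₁ = 8910, so M₁ = 3.243594 × 8910 ≈ 28900.4225 billion.
After: m₂ = 1 / (0.1903 + 0.133) ≈ 3.093102, MB₂ = 8910 − 950 = 7960, so M₂ = 3.093102 × 7960 ≈ 24621.0919 billion.
ΔM = M₂ − M₁ = 24621.0919 − 28900.4225 = -4279.3306 billion.

-4279.3 billion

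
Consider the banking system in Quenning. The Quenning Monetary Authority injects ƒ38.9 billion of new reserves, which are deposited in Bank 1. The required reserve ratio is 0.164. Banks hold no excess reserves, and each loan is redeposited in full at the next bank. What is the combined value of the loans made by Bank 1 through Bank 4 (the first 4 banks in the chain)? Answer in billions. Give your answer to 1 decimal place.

ƒ101.4 billion

Bank i lends (1 − rr)^i of the original deposit: Bank 1 lends 38.9·0.8360 = 32.5204, Bank 2 lends 38.9·0.8360² ≈ 27.1871, and so on.
Summing a geometric series: total = 38.9·[0.8360·(1 − 0.8360^4) / (1 − 0.8360)] ≈ 101.4368 billion.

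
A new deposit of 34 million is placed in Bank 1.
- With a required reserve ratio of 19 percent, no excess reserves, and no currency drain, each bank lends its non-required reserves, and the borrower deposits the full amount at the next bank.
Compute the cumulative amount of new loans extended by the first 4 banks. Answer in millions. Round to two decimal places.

82.55 million

Bank i lends (1 − rr)^i of the original deposit: Bank 1 lends 34·0.8100 = 27.5400, Bank 2 lends 34·0.8100² = 22.3074, and so on.
Summing a geometric series: total = 34·[0.8100·(1 − 0.8100^4) / (1 − 0.8100)] ≈ 82.5523 million.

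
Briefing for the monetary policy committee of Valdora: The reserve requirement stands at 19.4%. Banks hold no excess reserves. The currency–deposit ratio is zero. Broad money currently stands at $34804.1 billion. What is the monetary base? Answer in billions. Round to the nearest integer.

$6752 billion

With no currency drain and no excess reserves, the money multiplier is m = 1/rr = 1/0.194 ≈ 5.154639.
The monetary base is MB = M / m = 34804.1 / 5.154639 ≈ 6751.9956 billion.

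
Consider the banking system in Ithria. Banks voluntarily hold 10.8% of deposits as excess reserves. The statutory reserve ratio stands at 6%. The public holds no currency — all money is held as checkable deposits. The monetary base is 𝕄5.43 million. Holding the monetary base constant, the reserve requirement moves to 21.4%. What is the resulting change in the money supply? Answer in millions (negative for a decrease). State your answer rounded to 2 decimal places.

-15.46 million

Initially m₁ = 1 / (0.06 + 0.108) ≈ 5.9524, so M₁ = 5.9524 × 5.43 ≈ 32.3215 million.
After the change m₂ = 1 / (0.214 + 0.108) ≈ 3.1056, so M₂ = 3.1056 × 5.43 ≈ 16.8634 million.
ΔM = M₂ − M₁ = 16.8634 − 32.3215 = -15.4581 million.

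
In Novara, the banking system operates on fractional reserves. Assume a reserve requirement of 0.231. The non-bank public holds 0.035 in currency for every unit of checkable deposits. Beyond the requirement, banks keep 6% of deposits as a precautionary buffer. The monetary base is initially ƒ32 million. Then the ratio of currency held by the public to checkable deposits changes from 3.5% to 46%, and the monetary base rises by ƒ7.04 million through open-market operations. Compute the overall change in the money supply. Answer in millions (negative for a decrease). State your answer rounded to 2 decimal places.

Before: m₁ = (1 + 0.035) / (0.231 + 0.06 + 0.035) ≈ 3.17485, MB₁ = 32, so M₁ = 3.17485 × 32 = 101.5952 million.
After: m₂ = (1 + 0.46) / (0.231 + 0.06 + 0.46) ≈ 1.94407, MB₂ = 32 + 7.04 = 39.04, so M₂ = 1.94407 × 39.04 ≈ 75.8965 million.
ΔM = M₂ − M₁ = 75.8965 − 101.5952 = -25.6987 million.

-25.70 million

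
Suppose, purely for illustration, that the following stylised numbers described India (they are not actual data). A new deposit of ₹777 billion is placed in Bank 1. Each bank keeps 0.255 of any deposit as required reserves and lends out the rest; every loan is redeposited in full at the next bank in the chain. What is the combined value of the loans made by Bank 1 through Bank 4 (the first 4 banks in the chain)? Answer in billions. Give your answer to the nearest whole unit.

Bank i lends (1 − rr)^i of the original deposit: Bank 1 lends 777·0.7450 = 578.8650, Bank 2 lends 777·0.7450² ≈ 431.2544, and so on.
Summing a geometric series: total = 777·[0.7450·(1 − 0.7450^4) / (1 − 0.7450)] ≈ 1570.7610 billion.

₹1571 billion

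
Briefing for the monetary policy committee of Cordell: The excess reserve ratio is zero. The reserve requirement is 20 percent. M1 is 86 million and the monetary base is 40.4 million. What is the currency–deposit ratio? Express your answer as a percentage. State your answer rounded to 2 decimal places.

Using m = M/MB = 86/40.4 ≈ 2.128713. From m = (1 + c)/(c + rr + e), rearranging gives 1 + c = m·(c + rr + e), so c·(1 − m) = m·(rr + e) − 1.
Hence c = [m·(rr + e) − 1]/(1 − m) = [2.128713 × (0.2 + 0) − 1] / (1 − 2.128713) ≈ 0.508772.

50.88%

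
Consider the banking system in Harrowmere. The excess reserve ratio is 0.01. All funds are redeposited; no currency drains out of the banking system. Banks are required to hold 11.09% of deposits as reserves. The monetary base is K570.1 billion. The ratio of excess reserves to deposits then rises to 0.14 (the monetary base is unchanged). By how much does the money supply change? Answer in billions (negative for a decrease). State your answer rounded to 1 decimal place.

-2443.2 billion

Initially m₁ = 1 / (0.1109 + 0.01) ≈ 8.27130, so M₁ = 8.27130 × 570.1 ≈ 4715.4681 billion.
After the change m₂ = 1 / (0.1109 + 0.14) ≈ 3.98565, so M₂ = 3.98565 × 570.1 ≈ 2272.2191 billion.
ΔM = M₂ − M₁ = 2272.2191 − 4715.4681 = -2443.249 billion.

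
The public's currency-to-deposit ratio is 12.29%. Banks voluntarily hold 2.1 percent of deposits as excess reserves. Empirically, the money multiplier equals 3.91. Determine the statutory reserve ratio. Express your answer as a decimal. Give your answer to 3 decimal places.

0.143

Using m = 3.91. Since m = (1 + c)/(c + rr + e), the denominator satisfies c + rr + e = (1 + c)/m = (1 + 0.1229) / 3.91 ≈ 0.287187.
With c = 0.1229 and e = 0.021, the statutory reserve ratio is 0.287187 − 0.1229 − 0.021 = 0.143287.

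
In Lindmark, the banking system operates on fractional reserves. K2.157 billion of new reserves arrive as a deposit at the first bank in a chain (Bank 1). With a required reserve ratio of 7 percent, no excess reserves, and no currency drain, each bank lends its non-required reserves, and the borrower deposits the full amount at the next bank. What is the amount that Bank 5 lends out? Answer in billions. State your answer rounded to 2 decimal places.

Each bank lends a fraction (1 − rr) = 0.9300 of the deposit it receives, so Bank 5 receives 2.157·0.9300^4 and lends 2.157·0.9300^5 ≈ 1.5006 billion.

K1.50 billion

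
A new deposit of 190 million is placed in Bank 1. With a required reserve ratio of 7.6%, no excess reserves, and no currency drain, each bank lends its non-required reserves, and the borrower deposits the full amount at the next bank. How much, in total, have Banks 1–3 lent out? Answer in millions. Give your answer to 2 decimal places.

Bank i lends (1 − rr)^i of the original deposit: Bank 1 lends 190·0.9240 = 175.5600, Bank 2 lends 190·0.9240² ≈ 162.2174, and so on.
Summing a geometric series: total = 190·[0.9240·(1 − 0.9240^3) / (1 − 0.9240)] ≈ 487.6664 million.

487.67 million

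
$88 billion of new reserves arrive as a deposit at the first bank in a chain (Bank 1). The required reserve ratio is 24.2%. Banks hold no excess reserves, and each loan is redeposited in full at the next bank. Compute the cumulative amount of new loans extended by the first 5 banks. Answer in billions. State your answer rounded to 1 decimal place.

$206.7 billion

Bank i lends (1 − rr)^i of the original deposit: Bank 1 lends 88·0.7580 = 66.7040, Bank 2 lends 88·0.7580² ≈ 50.5616, and so on.
Summing a geometric series: total = 88·[0.7580·(1 − 0.7580^5) / (1 − 0.7580)] ≈ 206.6628 billion.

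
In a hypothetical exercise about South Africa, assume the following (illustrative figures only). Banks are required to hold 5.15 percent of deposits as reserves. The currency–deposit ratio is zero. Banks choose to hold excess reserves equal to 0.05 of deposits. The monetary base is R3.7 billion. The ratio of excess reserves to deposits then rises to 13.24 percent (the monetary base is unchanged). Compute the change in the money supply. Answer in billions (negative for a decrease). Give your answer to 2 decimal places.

Initially m₁ = 1 / (0.0515 + 0.05) ≈ 9.8522, so M₁ = 9.8522 × 3.7 ≈ 36.4531 billion.
After the change m₂ = 1 / (0.0515 + 0.1324) ≈ 5.4377, so M₂ = 5.4377 × 3.7 ≈ 20.1195 billion.
ΔM = M₂ − M₁ = 20.1195 − 36.4531 = -16.3336 billion.

-16.33 billion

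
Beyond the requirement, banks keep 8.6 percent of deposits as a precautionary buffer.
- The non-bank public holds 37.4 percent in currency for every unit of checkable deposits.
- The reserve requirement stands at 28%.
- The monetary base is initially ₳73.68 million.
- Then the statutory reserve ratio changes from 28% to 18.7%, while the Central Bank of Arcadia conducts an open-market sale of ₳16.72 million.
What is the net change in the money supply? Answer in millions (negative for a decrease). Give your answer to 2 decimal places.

Before: m₁ = (1 + 0.374) / (0.28 + 0.086 + 0.374) ≈ 1.85676, MB₁ = 73.68, so M₁ = 1.85676 × 73.68 ≈ 136.8061 million.
After: m₂ = (1 + 0.374) / (0.187 + 0.086 + 0.374) ≈ 2.12365, MB₂ = 73.68 − 16.72 = 56.96, so M₂ = 2.12365 × 56.96 ≈ 120.9631 million.
ΔM = M₂ − M₁ = 120.9631 − 136.8061 = -15.843 million.

-15.84 million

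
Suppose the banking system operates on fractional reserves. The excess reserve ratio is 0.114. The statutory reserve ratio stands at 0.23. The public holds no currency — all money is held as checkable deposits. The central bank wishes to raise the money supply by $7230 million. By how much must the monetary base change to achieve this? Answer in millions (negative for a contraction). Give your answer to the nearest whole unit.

The money multiplier is m = 1 / (rr + e) = 1 / (0.23 + 0.114) ≈ 2.90698.
ΔMB = ΔM / m = (+7230) / 2.90698 ≈ 2487.1172 million.

$2487 million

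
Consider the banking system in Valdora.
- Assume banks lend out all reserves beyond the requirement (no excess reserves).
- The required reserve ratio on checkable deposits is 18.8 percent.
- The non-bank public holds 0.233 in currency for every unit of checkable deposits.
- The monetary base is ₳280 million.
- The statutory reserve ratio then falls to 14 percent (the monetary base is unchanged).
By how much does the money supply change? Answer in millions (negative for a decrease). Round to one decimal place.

Initially m₁ = (1 + 0.233) / (0.188 + 0.233) ≈ 2.92874, so M₁ = 2.92874 × 280 = 820.0472 million.
After the change m₂ = (1 + 0.233) / (0.14 + 0.233) ≈ 3.30563, so M₂ = 3.30563 × 280 = 925.5764 million.
ΔM = M₂ − M₁ = 925.5764 − 820.0472 = 105.5292 million.

₳105.5 million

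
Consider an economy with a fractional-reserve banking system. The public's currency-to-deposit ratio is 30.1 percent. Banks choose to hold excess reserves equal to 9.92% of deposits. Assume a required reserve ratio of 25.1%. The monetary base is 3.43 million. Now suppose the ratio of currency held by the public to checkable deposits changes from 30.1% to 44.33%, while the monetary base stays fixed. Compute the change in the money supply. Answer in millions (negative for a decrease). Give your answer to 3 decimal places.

Initially m₁ = (1 + 0.301) / (0.251 + 0.0992 + 0.301) ≈ 1.99785, so M₁ = 1.99785 × 3.43 ≈ 6.8526 million.
After the change m₂ = (1 + 0.4433) / (0.251 + 0.0992 + 0.4433) ≈ 1.81890, so M₂ = 1.81890 × 3.43 ≈ 6.2388 million.
ΔM = M₂ − M₁ = 6.2388 − 6.8526 = -0.6138 million.

-0.614 million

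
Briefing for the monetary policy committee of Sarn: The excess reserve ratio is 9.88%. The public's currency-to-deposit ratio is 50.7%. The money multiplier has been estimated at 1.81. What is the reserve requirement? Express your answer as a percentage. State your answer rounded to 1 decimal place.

22.7%

Using m = 1.81. Since m = (1 + c)/(c + rr + e), the denominator satisfies c + rr + e = (1 + c)/m = (1 + 0.507) / 1.81 ≈ 0.832597.
With c = 0.507 and e = 0.0988, the reserve requirement is 0.832597 − 0.507 − 0.0988 = 0.226797.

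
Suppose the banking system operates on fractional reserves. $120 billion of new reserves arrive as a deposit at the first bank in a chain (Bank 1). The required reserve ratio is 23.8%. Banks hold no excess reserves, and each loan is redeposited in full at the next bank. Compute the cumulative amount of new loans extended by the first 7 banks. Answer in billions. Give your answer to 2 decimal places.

Bank i lends (1 − rr)^i of the original deposit: Bank 1 lends 120·0.7620 = 91.4400, Bank 2 lends 120·0.7620² ≈ 69.6773, and so on.
Summing a geometric series: total = 120·[0.7620·(1 − 0.7620^7) / (1 − 0.7620)] ≈ 326.8899 billion.

$326.89 billion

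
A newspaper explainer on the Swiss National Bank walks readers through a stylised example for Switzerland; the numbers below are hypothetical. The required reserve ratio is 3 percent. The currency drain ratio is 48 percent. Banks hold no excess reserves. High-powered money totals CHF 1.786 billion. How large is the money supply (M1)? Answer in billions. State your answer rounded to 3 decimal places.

The money multiplier is m = (1 + c) / (rr + c) = (1 + 0.48) / (0.03 + 0.48) ≈ 2.90196.
So M = m × MB = 2.90196 × 1.786 ≈ 5.1829 billion.

CHF 5.183 billion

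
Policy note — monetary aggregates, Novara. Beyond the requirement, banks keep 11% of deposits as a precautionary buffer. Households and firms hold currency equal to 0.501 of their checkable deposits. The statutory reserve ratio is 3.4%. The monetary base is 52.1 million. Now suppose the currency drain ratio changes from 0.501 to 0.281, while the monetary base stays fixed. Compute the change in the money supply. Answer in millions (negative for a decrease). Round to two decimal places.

35.79 million

Initially m₁ = (1 + 0.501) / (0.034 + 0.11 + 0.501) ≈ 2.32713, so M₁ = 2.32713 × 52.1 ≈ 121.2435 million.
After the change m₂ = (1 + 0.281) / (0.034 + 0.11 + 0.281) ≈ 3.01412, so M₂ = 3.01412 × 52.1 ≈ 157.0357 million.
ΔM = M₂ − M₁ = 157.0357 − 121.2435 = 35.7922 million.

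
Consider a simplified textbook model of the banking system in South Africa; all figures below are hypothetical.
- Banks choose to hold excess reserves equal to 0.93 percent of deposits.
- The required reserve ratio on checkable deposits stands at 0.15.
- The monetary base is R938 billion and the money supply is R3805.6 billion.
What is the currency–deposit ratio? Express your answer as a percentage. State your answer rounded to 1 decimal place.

11.6%

Using m = M/MB = 3805.6/938 ≈ 4.057143. From m = (1 + c)/(c + rr + e), rearranging gives 1 + c = m·(c + rr + e), so c·(1 − m) = m·(rr + e) − 1.
Hence c = [m·(rr + e) − 1]/(1 − m) = [4.057143 × (0.15 + 0.0093) − 1] / (1 − 4.057143) ≈ 0.115695.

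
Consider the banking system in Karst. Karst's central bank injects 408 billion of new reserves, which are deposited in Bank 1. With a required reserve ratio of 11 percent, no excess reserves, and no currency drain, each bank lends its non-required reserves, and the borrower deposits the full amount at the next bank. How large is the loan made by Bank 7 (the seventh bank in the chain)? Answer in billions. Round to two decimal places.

180.46 billion

Each bank lends a fraction (1 − rr) = 0.8900 of the deposit it receives, so Bank 7 receives 408·0.8900^6 and lends 408·0.8900^7 ≈ 180.4638 billion.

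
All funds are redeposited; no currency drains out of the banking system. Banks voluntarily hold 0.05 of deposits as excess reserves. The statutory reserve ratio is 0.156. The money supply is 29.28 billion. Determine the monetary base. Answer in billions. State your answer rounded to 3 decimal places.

The money multiplier is m = 1 / (rr + e) = 1 / (0.156 + 0.05) ≈ 4.854369.
MB = M / m = 29.28 / 4.854369 ≈ 6.0317 billion.

6.032 billion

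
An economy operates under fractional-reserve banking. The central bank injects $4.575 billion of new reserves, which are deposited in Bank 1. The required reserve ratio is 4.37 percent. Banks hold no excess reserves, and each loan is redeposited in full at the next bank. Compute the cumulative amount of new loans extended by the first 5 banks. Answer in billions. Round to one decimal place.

Bank i lends (1 − rr)^i of the original deposit: Bank 1 lends 4.575·0.9563 ≈ 4.3751, Bank 2 lends 4.575·0.9563² ≈ 4.1839, and so on.
Summing a geometric series: total = 4.575·[0.9563·(1 − 0.9563^5) / (1 − 0.9563)] ≈ 20.0452 billion.

$20.0 billion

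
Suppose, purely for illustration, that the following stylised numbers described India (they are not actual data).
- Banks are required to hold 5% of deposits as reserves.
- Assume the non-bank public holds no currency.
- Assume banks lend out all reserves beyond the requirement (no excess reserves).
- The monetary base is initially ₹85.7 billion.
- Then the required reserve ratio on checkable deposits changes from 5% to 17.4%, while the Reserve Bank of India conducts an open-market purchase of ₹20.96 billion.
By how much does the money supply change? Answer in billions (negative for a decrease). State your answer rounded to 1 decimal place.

-1101.0 billion

Before: m₁ = 1 / (0.05) = 20, MB₁ = 85.7, so M₁ = 20 × 85.7 = 1714 billion.
After: m₂ = 1 / (0.174) ≈ 5.74713, MB₂ = 85.7 + 20.96 = 106.66, so M₂ = 5.74713 × 106.66 ≈ 612.9889 billion.
ΔM = M₂ − M₁ = 612.9889 − 1714 = -1101.0111 billion.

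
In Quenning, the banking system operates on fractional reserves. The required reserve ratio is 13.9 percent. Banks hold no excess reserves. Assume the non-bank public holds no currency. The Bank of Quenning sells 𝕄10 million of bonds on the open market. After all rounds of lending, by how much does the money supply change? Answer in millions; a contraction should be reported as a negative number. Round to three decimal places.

-71.942 million

The simple money multiplier is m = 1/rr = 1/0.139 ≈ 7.19424.
An open-market sale reduces the monetary base by 10 million, so ΔM = m × ΔMB = 7.19424 × (−10) = -71.9424 million.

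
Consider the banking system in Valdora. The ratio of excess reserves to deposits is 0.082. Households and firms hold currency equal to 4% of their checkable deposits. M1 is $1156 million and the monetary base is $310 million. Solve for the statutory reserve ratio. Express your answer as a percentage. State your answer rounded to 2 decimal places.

15.69%

Using m = M/MB = 1156/310 ≈ 3.729032. Since m = (1 + c)/(c + rr + e), the denominator satisfies c + rr + e = (1 + c)/m = (1 + 0.04) / 3.729032 ≈ 0.278893.
With c = 0.04 and e = 0.082, the statutory reserve ratio is 0.278893 − 0.04 − 0.082 = 0.156893.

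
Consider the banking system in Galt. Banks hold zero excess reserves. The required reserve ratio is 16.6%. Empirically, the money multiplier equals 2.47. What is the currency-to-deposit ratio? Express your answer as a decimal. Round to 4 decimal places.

Using m = 2.47. From m = (1 + c)/(c + rr + e), rearranging gives 1 + c = m·(c + rr + e), so c·(1 − m) = m·(rr + e) − 1.
Hence c = [m·(rr + e) − 1]/(1 − m) = [2.47 × (0.166 + 0) − 1] / (1 − 2.47) ≈ 0.401347.

0.4013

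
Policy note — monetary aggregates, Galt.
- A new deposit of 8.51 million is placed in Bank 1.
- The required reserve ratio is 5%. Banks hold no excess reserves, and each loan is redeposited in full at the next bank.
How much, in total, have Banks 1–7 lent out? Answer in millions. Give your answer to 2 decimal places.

48.78 million

Bank i lends (1 − rr)^i of the original deposit: Bank 1 lends 8.51·0.9500 = 8.0845, Bank 2 lends 8.51·0.9500² ≈ 7.6803, and so on.
Summing a geometric series: total = 8.51·[0.9500·(1 − 0.9500^7) / (1 − 0.9500)] ≈ 48.7758 million.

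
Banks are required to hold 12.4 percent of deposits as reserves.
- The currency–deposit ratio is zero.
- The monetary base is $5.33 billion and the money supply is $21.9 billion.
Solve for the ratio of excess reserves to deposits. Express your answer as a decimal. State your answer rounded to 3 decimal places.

0.119

Using m = M/MB = 21.9/5.33 ≈ 4.108818. Since m = (1 + c)/(c + rr + e), the denominator satisfies c + rr + e = (1 + c)/m = (1 + 0) / 4.108818 ≈ 0.243379.
With c = 0 and rr = 0.124, the ratio of excess reserves to deposits is 0.243379 − 0 − 0.124 = 0.119379.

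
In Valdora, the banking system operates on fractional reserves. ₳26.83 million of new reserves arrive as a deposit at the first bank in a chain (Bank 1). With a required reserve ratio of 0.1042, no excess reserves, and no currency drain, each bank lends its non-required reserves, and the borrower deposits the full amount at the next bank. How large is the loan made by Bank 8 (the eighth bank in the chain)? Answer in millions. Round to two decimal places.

Each bank lends a fraction (1 − rr) = 0.8958 of the deposit it receives, so Bank 8 receives 26.83·0.8958^7 and lends 26.83·0.8958^8 ≈ 11.1252 million.

₳11.13 million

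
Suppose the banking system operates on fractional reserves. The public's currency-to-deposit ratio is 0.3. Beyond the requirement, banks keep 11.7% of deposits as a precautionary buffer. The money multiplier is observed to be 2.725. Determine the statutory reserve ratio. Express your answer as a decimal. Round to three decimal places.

0.060

Using m = 2.725. Since m = (1 + c)/(c + rr + e), the denominator satisfies c + rr + e = (1 + c)/m = (1 + 0.3) / 2.725 ≈ 0.477064.
With c = 0.3 and e = 0.117, the statutory reserve ratio is 0.477064 − 0.3 − 0.117 = 0.060064.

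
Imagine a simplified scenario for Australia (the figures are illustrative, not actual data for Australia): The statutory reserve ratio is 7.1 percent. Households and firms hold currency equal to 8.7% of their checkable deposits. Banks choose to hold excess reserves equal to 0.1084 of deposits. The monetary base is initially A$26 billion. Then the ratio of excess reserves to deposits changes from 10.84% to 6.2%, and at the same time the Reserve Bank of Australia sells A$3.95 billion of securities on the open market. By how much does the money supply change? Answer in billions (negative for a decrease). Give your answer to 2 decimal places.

Before: m₁ = (1 + 0.087) / (0.071 + 0.1084 + 0.087) ≈ 4.08033, MB₁ = 26, so M₁ = 4.08033 × 26 ≈ 106.0886 billion.
After: m₂ = (1 + 0.087) / (0.071 + 0.062 + 0.087) ≈ 4.94091, MB₂ = 26 − 3.95 = 22.05, so M₂ = 4.94091 × 22.05 ≈ 108.9471 billion.
ΔM = M₂ − M₁ = 108.9471 − 106.0886 = 2.8585 billion.

A$2.86 billion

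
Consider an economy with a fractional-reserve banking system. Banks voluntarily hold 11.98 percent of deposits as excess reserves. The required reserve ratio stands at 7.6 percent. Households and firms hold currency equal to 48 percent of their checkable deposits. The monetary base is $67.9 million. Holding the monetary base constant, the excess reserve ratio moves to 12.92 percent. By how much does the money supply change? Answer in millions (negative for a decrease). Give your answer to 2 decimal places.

Initially m₁ = (1 + 0.48) / (0.076 + 0.1198 + 0.48) ≈ 2.19, so M₁ = 2.19 × 67.9 = 148.701 million.
After the change m₂ = (1 + 0.48) / (0.076 + 0.1292 + 0.48) ≈ 2.15995, so M₂ = 2.15995 × 67.9 ≈ 146.6606 million.
ΔM = M₂ − M₁ = 146.6606 − 148.701 = -2.0404 million.

-2.04 million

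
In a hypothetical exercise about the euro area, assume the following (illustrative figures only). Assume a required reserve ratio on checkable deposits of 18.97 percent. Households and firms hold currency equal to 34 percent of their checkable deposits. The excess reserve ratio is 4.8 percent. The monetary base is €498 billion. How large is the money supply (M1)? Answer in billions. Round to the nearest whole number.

The money multiplier is m = (1 + c) / (rr + e + c) = (1 + 0.34) / (0.1897 + 0.048 + 0.34) ≈ 2.3195.
So M = m × MB = 2.3195 × 498 = 1155.111 billion.

€1155 billion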